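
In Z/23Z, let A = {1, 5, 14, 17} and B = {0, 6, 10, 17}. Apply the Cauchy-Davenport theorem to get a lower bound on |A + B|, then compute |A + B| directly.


Cauchy-Davenport: |A + B| ≥ min(p, |A| + |B| - 1) for A, B nonempty in Z/pZ.
|A| = 4, |B| = 4, p = 23.
CD lower bound = min(23, 4 + 4 - 1) = min(23, 7) = 7.
Compute A + B mod 23 directly:
a = 1: 1+0=1, 1+6=7, 1+10=11, 1+17=18
a = 5: 5+0=5, 5+6=11, 5+10=15, 5+17=22
a = 14: 14+0=14, 14+6=20, 14+10=1, 14+17=8
a = 17: 17+0=17, 17+6=0, 17+10=4, 17+17=11
A + B = {0, 1, 4, 5, 7, 8, 11, 14, 15, 17, 18, 20, 22}, so |A + B| = 13.
Verify: 13 ≥ 7? Yes ✓.

CD lower bound = 7, actual |A + B| = 13.


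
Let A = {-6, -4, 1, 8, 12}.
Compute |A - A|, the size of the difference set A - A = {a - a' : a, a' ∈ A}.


A - A = {a - a' : a, a' ∈ A}; |A| = 5.
Bounds: 2|A|-1 ≤ |A - A| ≤ |A|² - |A| + 1, i.e. 9 ≤ |A - A| ≤ 21.
Note: 0 ∈ A - A always (from a - a). The set is symmetric: if d ∈ A - A then -d ∈ A - A.
Enumerate nonzero differences d = a - a' with a > a' (then include -d):
Positive differences: {2, 4, 5, 7, 11, 12, 14, 16, 18}
Full difference set: {0} ∪ (positive diffs) ∪ (negative diffs).
|A - A| = 1 + 2·9 = 19 (matches direct enumeration: 19).

|A - A| = 19


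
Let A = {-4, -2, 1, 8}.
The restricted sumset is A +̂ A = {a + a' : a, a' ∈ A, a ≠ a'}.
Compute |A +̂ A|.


Restricted sumset: A +̂ A = {a + a' : a ∈ A, a' ∈ A, a ≠ a'}.
Equivalently, take A + A and drop any sum 2a that is achievable ONLY as a + a for a ∈ A (i.e. sums representable only with equal summands).
Enumerate pairs (a, a') with a < a' (symmetric, so each unordered pair gives one sum; this covers all a ≠ a'):
  -4 + -2 = -6
  -4 + 1 = -3
  -4 + 8 = 4
  -2 + 1 = -1
  -2 + 8 = 6
  1 + 8 = 9
Collected distinct sums: {-6, -3, -1, 4, 6, 9}
|A +̂ A| = 6
(Reference bound: |A +̂ A| ≥ 2|A| - 3 for |A| ≥ 2, with |A| = 4 giving ≥ 5.)

|A +̂ A| = 6


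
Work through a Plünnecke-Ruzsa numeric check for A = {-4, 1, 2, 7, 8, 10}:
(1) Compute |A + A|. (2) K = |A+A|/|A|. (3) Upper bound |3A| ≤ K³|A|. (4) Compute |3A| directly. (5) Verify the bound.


|A| = 6.
Step 1: Compute A + A by enumerating all 36 pairs.
A + A = {-8, -3, -2, 2, 3, 4, 6, 8, 9, 10, 11, 12, 14, 15, 16, 17, 18, 20}, so |A + A| = 18.
Step 2: Doubling constant K = |A + A|/|A| = 18/6 = 18/6 ≈ 3.0000.
Step 3: Plünnecke-Ruzsa gives |3A| ≤ K³·|A| = (3.0000)³ · 6 ≈ 162.0000.
Step 4: Compute 3A = A + A + A directly by enumerating all triples (a,b,c) ∈ A³; |3A| = 34.
Step 5: Check 34 ≤ 162.0000? Yes ✓.

K = 18/6, Plünnecke-Ruzsa bound K³|A| ≈ 162.0000, |3A| = 34, inequality holds.


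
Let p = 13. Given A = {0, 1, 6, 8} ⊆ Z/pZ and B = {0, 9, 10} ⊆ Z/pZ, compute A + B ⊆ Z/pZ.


Work in Z/13Z: reduce every sum a + b modulo 13.
Enumerate all 12 pairs:
a = 0: 0+0=0, 0+9=9, 0+10=10
a = 1: 1+0=1, 1+9=10, 1+10=11
a = 6: 6+0=6, 6+9=2, 6+10=3
a = 8: 8+0=8, 8+9=4, 8+10=5
Distinct residues collected: {0, 1, 2, 3, 4, 5, 6, 8, 9, 10, 11}
|A + B| = 11 (out of 13 total residues).

A + B = {0, 1, 2, 3, 4, 5, 6, 8, 9, 10, 11}


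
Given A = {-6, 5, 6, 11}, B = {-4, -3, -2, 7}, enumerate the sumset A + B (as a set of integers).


A + B = {a + b : a ∈ A, b ∈ B}.
Enumerate all |A|·|B| = 4·4 = 16 pairs (a, b) and collect distinct sums.
a = -6: -6+-4=-10, -6+-3=-9, -6+-2=-8, -6+7=1
a = 5: 5+-4=1, 5+-3=2, 5+-2=3, 5+7=12
a = 6: 6+-4=2, 6+-3=3, 6+-2=4, 6+7=13
a = 11: 11+-4=7, 11+-3=8, 11+-2=9, 11+7=18
Collecting distinct sums: A + B = {-10, -9, -8, 1, 2, 3, 4, 7, 8, 9, 12, 13, 18}
|A + B| = 13

A + B = {-10, -9, -8, 1, 2, 3, 4, 7, 8, 9, 12, 13, 18}


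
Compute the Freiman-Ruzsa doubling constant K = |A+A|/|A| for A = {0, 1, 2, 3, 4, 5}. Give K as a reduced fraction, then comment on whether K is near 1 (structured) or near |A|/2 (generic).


|A| = 6.
Compute A + A by enumerating all 36 pairs.
A + A = {0, 1, 2, 3, 4, 5, 6, 7, 8, 9, 10}, so |A + A| = 11.
K = |A + A| / |A| = 11/6 (already in lowest terms) ≈ 1.8333.
Reference: AP of size 6 gives K = 11/6 ≈ 1.8333; a fully generic set of size 6 gives K ≈ 3.5000.

|A| = 6, |A + A| = 11, K = 11/6.


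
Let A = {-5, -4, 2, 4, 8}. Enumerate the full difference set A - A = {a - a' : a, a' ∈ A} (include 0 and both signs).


A - A = {a - a' : a, a' ∈ A}.
Compute a - a' for each ordered pair (a, a'):
a = -5: -5--5=0, -5--4=-1, -5-2=-7, -5-4=-9, -5-8=-13
a = -4: -4--5=1, -4--4=0, -4-2=-6, -4-4=-8, -4-8=-12
a = 2: 2--5=7, 2--4=6, 2-2=0, 2-4=-2, 2-8=-6
a = 4: 4--5=9, 4--4=8, 4-2=2, 4-4=0, 4-8=-4
a = 8: 8--5=13, 8--4=12, 8-2=6, 8-4=4, 8-8=0
Collecting distinct values (and noting 0 appears from a-a):
A - A = {-13, -12, -9, -8, -7, -6, -4, -2, -1, 0, 1, 2, 4, 6, 7, 8, 9, 12, 13}
|A - A| = 19

A - A = {-13, -12, -9, -8, -7, -6, -4, -2, -1, 0, 1, 2, 4, 6, 7, 8, 9, 12, 13}


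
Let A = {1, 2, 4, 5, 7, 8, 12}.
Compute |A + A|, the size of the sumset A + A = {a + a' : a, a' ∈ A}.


A + A = {a + a' : a, a' ∈ A}; |A| = 7.
General bounds: 2|A| - 1 ≤ |A + A| ≤ |A|(|A|+1)/2, i.e. 13 ≤ |A + A| ≤ 28.
Lower bound 2|A|-1 is attained iff A is an arithmetic progression.
Enumerate sums a + a' for a ≤ a' (symmetric, so this suffices):
a = 1: 1+1=2, 1+2=3, 1+4=5, 1+5=6, 1+7=8, 1+8=9, 1+12=13
a = 2: 2+2=4, 2+4=6, 2+5=7, 2+7=9, 2+8=10, 2+12=14
a = 4: 4+4=8, 4+5=9, 4+7=11, 4+8=12, 4+12=16
a = 5: 5+5=10, 5+7=12, 5+8=13, 5+12=17
a = 7: 7+7=14, 7+8=15, 7+12=19
a = 8: 8+8=16, 8+12=20
a = 12: 12+12=24
Distinct sums: {2, 3, 4, 5, 6, 7, 8, 9, 10, 11, 12, 13, 14, 15, 16, 17, 19, 20, 24}
|A + A| = 19

|A + A| = 19


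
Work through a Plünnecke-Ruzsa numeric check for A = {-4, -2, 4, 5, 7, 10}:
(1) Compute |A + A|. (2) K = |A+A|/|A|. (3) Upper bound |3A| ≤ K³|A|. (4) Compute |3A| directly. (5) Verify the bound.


|A| = 6.
Step 1: Compute A + A by enumerating all 36 pairs.
A + A = {-8, -6, -4, 0, 1, 2, 3, 5, 6, 8, 9, 10, 11, 12, 14, 15, 17, 20}, so |A + A| = 18.
Step 2: Doubling constant K = |A + A|/|A| = 18/6 = 18/6 ≈ 3.0000.
Step 3: Plünnecke-Ruzsa gives |3A| ≤ K³·|A| = (3.0000)³ · 6 ≈ 162.0000.
Step 4: Compute 3A = A + A + A directly by enumerating all triples (a,b,c) ∈ A³; |3A| = 35.
Step 5: Check 35 ≤ 162.0000? Yes ✓.

K = 18/6, Plünnecke-Ruzsa bound K³|A| ≈ 162.0000, |3A| = 35, inequality holds.


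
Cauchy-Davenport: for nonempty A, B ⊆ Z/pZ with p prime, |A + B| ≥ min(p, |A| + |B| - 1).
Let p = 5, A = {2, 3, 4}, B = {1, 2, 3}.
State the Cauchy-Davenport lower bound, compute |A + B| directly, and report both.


Cauchy-Davenport: |A + B| ≥ min(p, |A| + |B| - 1) for A, B nonempty in Z/pZ.
|A| = 3, |B| = 3, p = 5.
CD lower bound = min(5, 3 + 3 - 1) = min(5, 5) = 5.
Compute A + B mod 5 directly:
a = 2: 2+1=3, 2+2=4, 2+3=0
a = 3: 3+1=4, 3+2=0, 3+3=1
a = 4: 4+1=0, 4+2=1, 4+3=2
A + B = {0, 1, 2, 3, 4}, so |A + B| = 5.
Verify: 5 ≥ 5? Yes ✓.

CD lower bound = 5, actual |A + B| = 5.


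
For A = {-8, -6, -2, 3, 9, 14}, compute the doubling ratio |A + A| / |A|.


|A| = 6.
Compute A + A by enumerating all 36 pairs.
A + A = {-16, -14, -12, -10, -8, -5, -4, -3, 1, 3, 6, 7, 8, 12, 17, 18, 23, 28}, so |A + A| = 18.
K = |A + A| / |A| = 18/6 = 3/1 ≈ 3.0000.
Reference: AP of size 6 gives K = 11/6 ≈ 1.8333; a fully generic set of size 6 gives K ≈ 3.5000.

|A| = 6, |A + A| = 18, K = 18/6 = 3/1.


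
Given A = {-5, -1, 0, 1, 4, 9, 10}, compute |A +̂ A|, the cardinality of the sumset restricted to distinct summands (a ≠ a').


Restricted sumset: A +̂ A = {a + a' : a ∈ A, a' ∈ A, a ≠ a'}.
Equivalently, take A + A and drop any sum 2a that is achievable ONLY as a + a for a ∈ A (i.e. sums representable only with equal summands).
Enumerate pairs (a, a') with a < a' (symmetric, so each unordered pair gives one sum; this covers all a ≠ a'):
  -5 + -1 = -6
  -5 + 0 = -5
  -5 + 1 = -4
  -5 + 4 = -1
  -5 + 9 = 4
  -5 + 10 = 5
  -1 + 0 = -1
  -1 + 1 = 0
  -1 + 4 = 3
  -1 + 9 = 8
  -1 + 10 = 9
  0 + 1 = 1
  0 + 4 = 4
  0 + 9 = 9
  0 + 10 = 10
  1 + 4 = 5
  1 + 9 = 10
  1 + 10 = 11
  4 + 9 = 13
  4 + 10 = 14
  9 + 10 = 19
Collected distinct sums: {-6, -5, -4, -1, 0, 1, 3, 4, 5, 8, 9, 10, 11, 13, 14, 19}
|A +̂ A| = 16
(Reference bound: |A +̂ A| ≥ 2|A| - 3 for |A| ≥ 2, with |A| = 7 giving ≥ 11.)

|A +̂ A| = 16


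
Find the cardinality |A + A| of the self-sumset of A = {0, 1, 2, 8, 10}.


A + A = {a + a' : a, a' ∈ A}; |A| = 5.
General bounds: 2|A| - 1 ≤ |A + A| ≤ |A|(|A|+1)/2, i.e. 9 ≤ |A + A| ≤ 15.
Lower bound 2|A|-1 is attained iff A is an arithmetic progression.
Enumerate sums a + a' for a ≤ a' (symmetric, so this suffices):
a = 0: 0+0=0, 0+1=1, 0+2=2, 0+8=8, 0+10=10
a = 1: 1+1=2, 1+2=3, 1+8=9, 1+10=11
a = 2: 2+2=4, 2+8=10, 2+10=12
a = 8: 8+8=16, 8+10=18
a = 10: 10+10=20
Distinct sums: {0, 1, 2, 3, 4, 8, 9, 10, 11, 12, 16, 18, 20}
|A + A| = 13

|A + A| = 13


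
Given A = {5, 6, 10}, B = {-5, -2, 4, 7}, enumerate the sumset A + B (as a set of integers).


A + B = {a + b : a ∈ A, b ∈ B}.
Enumerate all |A|·|B| = 3·4 = 12 pairs (a, b) and collect distinct sums.
a = 5: 5+-5=0, 5+-2=3, 5+4=9, 5+7=12
a = 6: 6+-5=1, 6+-2=4, 6+4=10, 6+7=13
a = 10: 10+-5=5, 10+-2=8, 10+4=14, 10+7=17
Collecting distinct sums: A + B = {0, 1, 3, 4, 5, 8, 9, 10, 12, 13, 14, 17}
|A + B| = 12

A + B = {0, 1, 3, 4, 5, 8, 9, 10, 12, 13, 14, 17}


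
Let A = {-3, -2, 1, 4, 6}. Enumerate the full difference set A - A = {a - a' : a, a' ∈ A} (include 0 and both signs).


A - A = {a - a' : a, a' ∈ A}.
Compute a - a' for each ordered pair (a, a'):
a = -3: -3--3=0, -3--2=-1, -3-1=-4, -3-4=-7, -3-6=-9
a = -2: -2--3=1, -2--2=0, -2-1=-3, -2-4=-6, -2-6=-8
a = 1: 1--3=4, 1--2=3, 1-1=0, 1-4=-3, 1-6=-5
a = 4: 4--3=7, 4--2=6, 4-1=3, 4-4=0, 4-6=-2
a = 6: 6--3=9, 6--2=8, 6-1=5, 6-4=2, 6-6=0
Collecting distinct values (and noting 0 appears from a-a):
A - A = {-9, -8, -7, -6, -5, -4, -3, -2, -1, 0, 1, 2, 3, 4, 5, 6, 7, 8, 9}
|A - A| = 19

A - A = {-9, -8, -7, -6, -5, -4, -3, -2, -1, 0, 1, 2, 3, 4, 5, 6, 7, 8, 9}


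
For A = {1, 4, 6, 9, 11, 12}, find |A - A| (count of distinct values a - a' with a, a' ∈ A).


A - A = {a - a' : a, a' ∈ A}; |A| = 6.
Bounds: 2|A|-1 ≤ |A - A| ≤ |A|² - |A| + 1, i.e. 11 ≤ |A - A| ≤ 31.
Note: 0 ∈ A - A always (from a - a). The set is symmetric: if d ∈ A - A then -d ∈ A - A.
Enumerate nonzero differences d = a - a' with a > a' (then include -d):
Positive differences: {1, 2, 3, 5, 6, 7, 8, 10, 11}
Full difference set: {0} ∪ (positive diffs) ∪ (negative diffs).
|A - A| = 1 + 2·9 = 19 (matches direct enumeration: 19).

|A - A| = 19


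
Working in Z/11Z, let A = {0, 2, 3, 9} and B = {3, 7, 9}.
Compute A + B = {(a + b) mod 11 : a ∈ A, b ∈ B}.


Work in Z/11Z: reduce every sum a + b modulo 11.
Enumerate all 12 pairs:
a = 0: 0+3=3, 0+7=7, 0+9=9
a = 2: 2+3=5, 2+7=9, 2+9=0
a = 3: 3+3=6, 3+7=10, 3+9=1
a = 9: 9+3=1, 9+7=5, 9+9=7
Distinct residues collected: {0, 1, 3, 5, 6, 7, 9, 10}
|A + B| = 8 (out of 11 total residues).

A + B = {0, 1, 3, 5, 6, 7, 9, 10}


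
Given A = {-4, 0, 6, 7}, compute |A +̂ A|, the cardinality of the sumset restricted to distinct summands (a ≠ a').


Restricted sumset: A +̂ A = {a + a' : a ∈ A, a' ∈ A, a ≠ a'}.
Equivalently, take A + A and drop any sum 2a that is achievable ONLY as a + a for a ∈ A (i.e. sums representable only with equal summands).
Enumerate pairs (a, a') with a < a' (symmetric, so each unordered pair gives one sum; this covers all a ≠ a'):
  -4 + 0 = -4
  -4 + 6 = 2
  -4 + 7 = 3
  0 + 6 = 6
  0 + 7 = 7
  6 + 7 = 13
Collected distinct sums: {-4, 2, 3, 6, 7, 13}
|A +̂ A| = 6
(Reference bound: |A +̂ A| ≥ 2|A| - 3 for |A| ≥ 2, with |A| = 4 giving ≥ 5.)

|A +̂ A| = 6


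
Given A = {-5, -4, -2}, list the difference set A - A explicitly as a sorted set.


A - A = {a - a' : a, a' ∈ A}.
Compute a - a' for each ordered pair (a, a'):
a = -5: -5--5=0, -5--4=-1, -5--2=-3
a = -4: -4--5=1, -4--4=0, -4--2=-2
a = -2: -2--5=3, -2--4=2, -2--2=0
Collecting distinct values (and noting 0 appears from a-a):
A - A = {-3, -2, -1, 0, 1, 2, 3}
|A - A| = 7

A - A = {-3, -2, -1, 0, 1, 2, 3}


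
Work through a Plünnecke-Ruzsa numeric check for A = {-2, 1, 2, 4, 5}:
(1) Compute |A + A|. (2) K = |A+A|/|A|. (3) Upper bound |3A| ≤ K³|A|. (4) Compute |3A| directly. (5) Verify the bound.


|A| = 5.
Step 1: Compute A + A by enumerating all 25 pairs.
A + A = {-4, -1, 0, 2, 3, 4, 5, 6, 7, 8, 9, 10}, so |A + A| = 12.
Step 2: Doubling constant K = |A + A|/|A| = 12/5 = 12/5 ≈ 2.4000.
Step 3: Plünnecke-Ruzsa gives |3A| ≤ K³·|A| = (2.4000)³ · 5 ≈ 69.1200.
Step 4: Compute 3A = A + A + A directly by enumerating all triples (a,b,c) ∈ A³; |3A| = 19.
Step 5: Check 19 ≤ 69.1200? Yes ✓.

K = 12/5, Plünnecke-Ruzsa bound K³|A| ≈ 69.1200, |3A| = 19, inequality holds.


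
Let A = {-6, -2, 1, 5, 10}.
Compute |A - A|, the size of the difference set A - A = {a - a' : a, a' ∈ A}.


A - A = {a - a' : a, a' ∈ A}; |A| = 5.
Bounds: 2|A|-1 ≤ |A - A| ≤ |A|² - |A| + 1, i.e. 9 ≤ |A - A| ≤ 21.
Note: 0 ∈ A - A always (from a - a). The set is symmetric: if d ∈ A - A then -d ∈ A - A.
Enumerate nonzero differences d = a - a' with a > a' (then include -d):
Positive differences: {3, 4, 5, 7, 9, 11, 12, 16}
Full difference set: {0} ∪ (positive diffs) ∪ (negative diffs).
|A - A| = 1 + 2·8 = 17 (matches direct enumeration: 17).

|A - A| = 17


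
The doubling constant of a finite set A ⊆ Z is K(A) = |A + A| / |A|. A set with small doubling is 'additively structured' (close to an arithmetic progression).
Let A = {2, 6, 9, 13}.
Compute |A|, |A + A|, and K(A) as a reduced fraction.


|A| = 4.
Compute A + A by enumerating all 16 pairs.
A + A = {4, 8, 11, 12, 15, 18, 19, 22, 26}, so |A + A| = 9.
K = |A + A| / |A| = 9/4 (already in lowest terms) ≈ 2.2500.
Reference: AP of size 4 gives K = 7/4 ≈ 1.7500; a fully generic set of size 4 gives K ≈ 2.5000.

|A| = 4, |A + A| = 9, K = 9/4.


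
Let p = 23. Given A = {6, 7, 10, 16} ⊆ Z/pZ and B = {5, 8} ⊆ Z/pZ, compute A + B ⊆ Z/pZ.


Work in Z/23Z: reduce every sum a + b modulo 23.
Enumerate all 8 pairs:
a = 6: 6+5=11, 6+8=14
a = 7: 7+5=12, 7+8=15
a = 10: 10+5=15, 10+8=18
a = 16: 16+5=21, 16+8=1
Distinct residues collected: {1, 11, 12, 14, 15, 18, 21}
|A + B| = 7 (out of 23 total residues).

A + B = {1, 11, 12, 14, 15, 18, 21}


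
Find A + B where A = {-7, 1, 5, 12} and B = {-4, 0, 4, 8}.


A + B = {a + b : a ∈ A, b ∈ B}.
Enumerate all |A|·|B| = 4·4 = 16 pairs (a, b) and collect distinct sums.
a = -7: -7+-4=-11, -7+0=-7, -7+4=-3, -7+8=1
a = 1: 1+-4=-3, 1+0=1, 1+4=5, 1+8=9
a = 5: 5+-4=1, 5+0=5, 5+4=9, 5+8=13
a = 12: 12+-4=8, 12+0=12, 12+4=16, 12+8=20
Collecting distinct sums: A + B = {-11, -7, -3, 1, 5, 8, 9, 12, 13, 16, 20}
|A + B| = 11

A + B = {-11, -7, -3, 1, 5, 8, 9, 12, 13, 16, 20}


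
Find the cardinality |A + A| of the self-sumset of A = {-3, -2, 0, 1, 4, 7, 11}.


A + A = {a + a' : a, a' ∈ A}; |A| = 7.
General bounds: 2|A| - 1 ≤ |A + A| ≤ |A|(|A|+1)/2, i.e. 13 ≤ |A + A| ≤ 28.
Lower bound 2|A|-1 is attained iff A is an arithmetic progression.
Enumerate sums a + a' for a ≤ a' (symmetric, so this suffices):
a = -3: -3+-3=-6, -3+-2=-5, -3+0=-3, -3+1=-2, -3+4=1, -3+7=4, -3+11=8
a = -2: -2+-2=-4, -2+0=-2, -2+1=-1, -2+4=2, -2+7=5, -2+11=9
a = 0: 0+0=0, 0+1=1, 0+4=4, 0+7=7, 0+11=11
a = 1: 1+1=2, 1+4=5, 1+7=8, 1+11=12
a = 4: 4+4=8, 4+7=11, 4+11=15
a = 7: 7+7=14, 7+11=18
a = 11: 11+11=22
Distinct sums: {-6, -5, -4, -3, -2, -1, 0, 1, 2, 4, 5, 7, 8, 9, 11, 12, 14, 15, 18, 22}
|A + A| = 20

|A + A| = 20


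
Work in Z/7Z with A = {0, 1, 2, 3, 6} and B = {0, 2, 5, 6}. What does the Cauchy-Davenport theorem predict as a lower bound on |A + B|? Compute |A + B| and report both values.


Cauchy-Davenport: |A + B| ≥ min(p, |A| + |B| - 1) for A, B nonempty in Z/pZ.
|A| = 5, |B| = 4, p = 7.
CD lower bound = min(7, 5 + 4 - 1) = min(7, 8) = 7.
Compute A + B mod 7 directly:
a = 0: 0+0=0, 0+2=2, 0+5=5, 0+6=6
a = 1: 1+0=1, 1+2=3, 1+5=6, 1+6=0
a = 2: 2+0=2, 2+2=4, 2+5=0, 2+6=1
a = 3: 3+0=3, 3+2=5, 3+5=1, 3+6=2
a = 6: 6+0=6, 6+2=1, 6+5=4, 6+6=5
A + B = {0, 1, 2, 3, 4, 5, 6}, so |A + B| = 7.
Verify: 7 ≥ 7? Yes ✓.

CD lower bound = 7, actual |A + B| = 7.


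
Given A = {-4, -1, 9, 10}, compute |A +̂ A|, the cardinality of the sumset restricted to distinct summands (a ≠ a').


Restricted sumset: A +̂ A = {a + a' : a ∈ A, a' ∈ A, a ≠ a'}.
Equivalently, take A + A and drop any sum 2a that is achievable ONLY as a + a for a ∈ A (i.e. sums representable only with equal summands).
Enumerate pairs (a, a') with a < a' (symmetric, so each unordered pair gives one sum; this covers all a ≠ a'):
  -4 + -1 = -5
  -4 + 9 = 5
  -4 + 10 = 6
  -1 + 9 = 8
  -1 + 10 = 9
  9 + 10 = 19
Collected distinct sums: {-5, 5, 6, 8, 9, 19}
|A +̂ A| = 6
(Reference bound: |A +̂ A| ≥ 2|A| - 3 for |A| ≥ 2, with |A| = 4 giving ≥ 5.)

|A +̂ A| = 6


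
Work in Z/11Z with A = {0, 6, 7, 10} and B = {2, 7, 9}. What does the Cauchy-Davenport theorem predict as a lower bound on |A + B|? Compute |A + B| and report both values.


Cauchy-Davenport: |A + B| ≥ min(p, |A| + |B| - 1) for A, B nonempty in Z/pZ.
|A| = 4, |B| = 3, p = 11.
CD lower bound = min(11, 4 + 3 - 1) = min(11, 6) = 6.
Compute A + B mod 11 directly:
a = 0: 0+2=2, 0+7=7, 0+9=9
a = 6: 6+2=8, 6+7=2, 6+9=4
a = 7: 7+2=9, 7+7=3, 7+9=5
a = 10: 10+2=1, 10+7=6, 10+9=8
A + B = {1, 2, 3, 4, 5, 6, 7, 8, 9}, so |A + B| = 9.
Verify: 9 ≥ 6? Yes ✓.

CD lower bound = 6, actual |A + B| = 9.


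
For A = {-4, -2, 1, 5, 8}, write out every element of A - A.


A - A = {a - a' : a, a' ∈ A}.
Compute a - a' for each ordered pair (a, a'):
a = -4: -4--4=0, -4--2=-2, -4-1=-5, -4-5=-9, -4-8=-12
a = -2: -2--4=2, -2--2=0, -2-1=-3, -2-5=-7, -2-8=-10
a = 1: 1--4=5, 1--2=3, 1-1=0, 1-5=-4, 1-8=-7
a = 5: 5--4=9, 5--2=7, 5-1=4, 5-5=0, 5-8=-3
a = 8: 8--4=12, 8--2=10, 8-1=7, 8-5=3, 8-8=0
Collecting distinct values (and noting 0 appears from a-a):
A - A = {-12, -10, -9, -7, -5, -4, -3, -2, 0, 2, 3, 4, 5, 7, 9, 10, 12}
|A - A| = 17

A - A = {-12, -10, -9, -7, -5, -4, -3, -2, 0, 2, 3, 4, 5, 7, 9, 10, 12}


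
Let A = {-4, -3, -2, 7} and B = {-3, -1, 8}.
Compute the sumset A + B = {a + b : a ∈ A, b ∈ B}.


A + B = {a + b : a ∈ A, b ∈ B}.
Enumerate all |A|·|B| = 4·3 = 12 pairs (a, b) and collect distinct sums.
a = -4: -4+-3=-7, -4+-1=-5, -4+8=4
a = -3: -3+-3=-6, -3+-1=-4, -3+8=5
a = -2: -2+-3=-5, -2+-1=-3, -2+8=6
a = 7: 7+-3=4, 7+-1=6, 7+8=15
Collecting distinct sums: A + B = {-7, -6, -5, -4, -3, 4, 5, 6, 15}
|A + B| = 9

A + B = {-7, -6, -5, -4, -3, 4, 5, 6, 15}


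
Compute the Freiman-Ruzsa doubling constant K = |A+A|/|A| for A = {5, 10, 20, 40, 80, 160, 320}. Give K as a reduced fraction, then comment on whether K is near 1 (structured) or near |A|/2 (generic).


|A| = 7.
Compute A + A by enumerating all 49 pairs.
A + A = {10, 15, 20, 25, 30, 40, 45, 50, 60, 80, 85, 90, 100, 120, 160, 165, 170, 180, 200, 240, 320, 325, 330, 340, 360, 400, 480, 640}, so |A + A| = 28.
K = |A + A| / |A| = 28/7 = 4/1 ≈ 4.0000.
Reference: AP of size 7 gives K = 13/7 ≈ 1.8571; a fully generic set of size 7 gives K ≈ 4.0000.

|A| = 7, |A + A| = 28, K = 28/7 = 4/1.


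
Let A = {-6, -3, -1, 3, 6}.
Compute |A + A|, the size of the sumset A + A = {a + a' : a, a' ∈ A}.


A + A = {a + a' : a, a' ∈ A}; |A| = 5.
General bounds: 2|A| - 1 ≤ |A + A| ≤ |A|(|A|+1)/2, i.e. 9 ≤ |A + A| ≤ 15.
Lower bound 2|A|-1 is attained iff A is an arithmetic progression.
Enumerate sums a + a' for a ≤ a' (symmetric, so this suffices):
a = -6: -6+-6=-12, -6+-3=-9, -6+-1=-7, -6+3=-3, -6+6=0
a = -3: -3+-3=-6, -3+-1=-4, -3+3=0, -3+6=3
a = -1: -1+-1=-2, -1+3=2, -1+6=5
a = 3: 3+3=6, 3+6=9
a = 6: 6+6=12
Distinct sums: {-12, -9, -7, -6, -4, -3, -2, 0, 2, 3, 5, 6, 9, 12}
|A + A| = 14

|A + A| = 14


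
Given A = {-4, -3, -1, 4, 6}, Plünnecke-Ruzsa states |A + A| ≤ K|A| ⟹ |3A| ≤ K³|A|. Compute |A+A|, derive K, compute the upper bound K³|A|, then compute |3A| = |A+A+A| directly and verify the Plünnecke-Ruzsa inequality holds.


|A| = 5.
Step 1: Compute A + A by enumerating all 25 pairs.
A + A = {-8, -7, -6, -5, -4, -2, 0, 1, 2, 3, 5, 8, 10, 12}, so |A + A| = 14.
Step 2: Doubling constant K = |A + A|/|A| = 14/5 = 14/5 ≈ 2.8000.
Step 3: Plünnecke-Ruzsa gives |3A| ≤ K³·|A| = (2.8000)³ · 5 ≈ 109.7600.
Step 4: Compute 3A = A + A + A directly by enumerating all triples (a,b,c) ∈ A³; |3A| = 26.
Step 5: Check 26 ≤ 109.7600? Yes ✓.

K = 14/5, Plünnecke-Ruzsa bound K³|A| ≈ 109.7600, |3A| = 26, inequality holds.


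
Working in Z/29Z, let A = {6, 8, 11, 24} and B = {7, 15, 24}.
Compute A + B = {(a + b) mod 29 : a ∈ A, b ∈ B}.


Work in Z/29Z: reduce every sum a + b modulo 29.
Enumerate all 12 pairs:
a = 6: 6+7=13, 6+15=21, 6+24=1
a = 8: 8+7=15, 8+15=23, 8+24=3
a = 11: 11+7=18, 11+15=26, 11+24=6
a = 24: 24+7=2, 24+15=10, 24+24=19
Distinct residues collected: {1, 2, 3, 6, 10, 13, 15, 18, 19, 21, 23, 26}
|A + B| = 12 (out of 29 total residues).

A + B = {1, 2, 3, 6, 10, 13, 15, 18, 19, 21, 23, 26}


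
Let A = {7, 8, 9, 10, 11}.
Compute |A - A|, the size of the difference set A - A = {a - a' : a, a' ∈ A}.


A - A = {a - a' : a, a' ∈ A}; |A| = 5.
Bounds: 2|A|-1 ≤ |A - A| ≤ |A|² - |A| + 1, i.e. 9 ≤ |A - A| ≤ 21.
Note: 0 ∈ A - A always (from a - a). The set is symmetric: if d ∈ A - A then -d ∈ A - A.
Enumerate nonzero differences d = a - a' with a > a' (then include -d):
Positive differences: {1, 2, 3, 4}
Full difference set: {0} ∪ (positive diffs) ∪ (negative diffs).
|A - A| = 1 + 2·4 = 9 (matches direct enumeration: 9).

|A - A| = 9


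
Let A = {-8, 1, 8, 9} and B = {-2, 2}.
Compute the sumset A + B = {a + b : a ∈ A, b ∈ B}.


A + B = {a + b : a ∈ A, b ∈ B}.
Enumerate all |A|·|B| = 4·2 = 8 pairs (a, b) and collect distinct sums.
a = -8: -8+-2=-10, -8+2=-6
a = 1: 1+-2=-1, 1+2=3
a = 8: 8+-2=6, 8+2=10
a = 9: 9+-2=7, 9+2=11
Collecting distinct sums: A + B = {-10, -6, -1, 3, 6, 7, 10, 11}
|A + B| = 8

A + B = {-10, -6, -1, 3, 6, 7, 10, 11}


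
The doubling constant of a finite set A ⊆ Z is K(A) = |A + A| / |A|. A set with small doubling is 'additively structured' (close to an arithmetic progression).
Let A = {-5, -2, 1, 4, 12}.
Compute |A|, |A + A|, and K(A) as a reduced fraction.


|A| = 5.
Compute A + A by enumerating all 25 pairs.
A + A = {-10, -7, -4, -1, 2, 5, 7, 8, 10, 13, 16, 24}, so |A + A| = 12.
K = |A + A| / |A| = 12/5 (already in lowest terms) ≈ 2.4000.
Reference: AP of size 5 gives K = 9/5 ≈ 1.8000; a fully generic set of size 5 gives K ≈ 3.0000.

|A| = 5, |A + A| = 12, K = 12/5.


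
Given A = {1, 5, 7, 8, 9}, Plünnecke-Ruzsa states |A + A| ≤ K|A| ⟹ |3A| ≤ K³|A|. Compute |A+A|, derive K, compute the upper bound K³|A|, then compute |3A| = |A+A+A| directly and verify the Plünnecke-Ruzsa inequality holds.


|A| = 5.
Step 1: Compute A + A by enumerating all 25 pairs.
A + A = {2, 6, 8, 9, 10, 12, 13, 14, 15, 16, 17, 18}, so |A + A| = 12.
Step 2: Doubling constant K = |A + A|/|A| = 12/5 = 12/5 ≈ 2.4000.
Step 3: Plünnecke-Ruzsa gives |3A| ≤ K³·|A| = (2.4000)³ · 5 ≈ 69.1200.
Step 4: Compute 3A = A + A + A directly by enumerating all triples (a,b,c) ∈ A³; |3A| = 20.
Step 5: Check 20 ≤ 69.1200? Yes ✓.

K = 12/5, Plünnecke-Ruzsa bound K³|A| ≈ 69.1200, |3A| = 20, inequality holds.


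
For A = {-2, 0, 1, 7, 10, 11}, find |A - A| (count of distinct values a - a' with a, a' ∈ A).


A - A = {a - a' : a, a' ∈ A}; |A| = 6.
Bounds: 2|A|-1 ≤ |A - A| ≤ |A|² - |A| + 1, i.e. 11 ≤ |A - A| ≤ 31.
Note: 0 ∈ A - A always (from a - a). The set is symmetric: if d ∈ A - A then -d ∈ A - A.
Enumerate nonzero differences d = a - a' with a > a' (then include -d):
Positive differences: {1, 2, 3, 4, 6, 7, 9, 10, 11, 12, 13}
Full difference set: {0} ∪ (positive diffs) ∪ (negative diffs).
|A - A| = 1 + 2·11 = 23 (matches direct enumeration: 23).

|A - A| = 23


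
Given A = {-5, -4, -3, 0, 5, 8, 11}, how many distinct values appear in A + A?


A + A = {a + a' : a, a' ∈ A}; |A| = 7.
General bounds: 2|A| - 1 ≤ |A + A| ≤ |A|(|A|+1)/2, i.e. 13 ≤ |A + A| ≤ 28.
Lower bound 2|A|-1 is attained iff A is an arithmetic progression.
Enumerate sums a + a' for a ≤ a' (symmetric, so this suffices):
a = -5: -5+-5=-10, -5+-4=-9, -5+-3=-8, -5+0=-5, -5+5=0, -5+8=3, -5+11=6
a = -4: -4+-4=-8, -4+-3=-7, -4+0=-4, -4+5=1, -4+8=4, -4+11=7
a = -3: -3+-3=-6, -3+0=-3, -3+5=2, -3+8=5, -3+11=8
a = 0: 0+0=0, 0+5=5, 0+8=8, 0+11=11
a = 5: 5+5=10, 5+8=13, 5+11=16
a = 8: 8+8=16, 8+11=19
a = 11: 11+11=22
Distinct sums: {-10, -9, -8, -7, -6, -5, -4, -3, 0, 1, 2, 3, 4, 5, 6, 7, 8, 10, 11, 13, 16, 19, 22}
|A + A| = 23

|A + A| = 23


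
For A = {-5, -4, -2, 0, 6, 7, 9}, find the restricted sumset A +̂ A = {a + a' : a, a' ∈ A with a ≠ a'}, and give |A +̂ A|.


Restricted sumset: A +̂ A = {a + a' : a ∈ A, a' ∈ A, a ≠ a'}.
Equivalently, take A + A and drop any sum 2a that is achievable ONLY as a + a for a ∈ A (i.e. sums representable only with equal summands).
Enumerate pairs (a, a') with a < a' (symmetric, so each unordered pair gives one sum; this covers all a ≠ a'):
  -5 + -4 = -9
  -5 + -2 = -7
  -5 + 0 = -5
  -5 + 6 = 1
  -5 + 7 = 2
  -5 + 9 = 4
  -4 + -2 = -6
  -4 + 0 = -4
  -4 + 6 = 2
  -4 + 7 = 3
  -4 + 9 = 5
  -2 + 0 = -2
  -2 + 6 = 4
  -2 + 7 = 5
  -2 + 9 = 7
  0 + 6 = 6
  0 + 7 = 7
  0 + 9 = 9
  6 + 7 = 13
  6 + 9 = 15
  7 + 9 = 16
Collected distinct sums: {-9, -7, -6, -5, -4, -2, 1, 2, 3, 4, 5, 6, 7, 9, 13, 15, 16}
|A +̂ A| = 17
(Reference bound: |A +̂ A| ≥ 2|A| - 3 for |A| ≥ 2, with |A| = 7 giving ≥ 11.)

|A +̂ A| = 17


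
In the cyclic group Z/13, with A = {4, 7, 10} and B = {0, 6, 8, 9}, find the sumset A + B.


Work in Z/13Z: reduce every sum a + b modulo 13.
Enumerate all 12 pairs:
a = 4: 4+0=4, 4+6=10, 4+8=12, 4+9=0
a = 7: 7+0=7, 7+6=0, 7+8=2, 7+9=3
a = 10: 10+0=10, 10+6=3, 10+8=5, 10+9=6
Distinct residues collected: {0, 2, 3, 4, 5, 6, 7, 10, 12}
|A + B| = 9 (out of 13 total residues).

A + B = {0, 2, 3, 4, 5, 6, 7, 10, 12}


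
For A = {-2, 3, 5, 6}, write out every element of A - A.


A - A = {a - a' : a, a' ∈ A}.
Compute a - a' for each ordered pair (a, a'):
a = -2: -2--2=0, -2-3=-5, -2-5=-7, -2-6=-8
a = 3: 3--2=5, 3-3=0, 3-5=-2, 3-6=-3
a = 5: 5--2=7, 5-3=2, 5-5=0, 5-6=-1
a = 6: 6--2=8, 6-3=3, 6-5=1, 6-6=0
Collecting distinct values (and noting 0 appears from a-a):
A - A = {-8, -7, -5, -3, -2, -1, 0, 1, 2, 3, 5, 7, 8}
|A - A| = 13

A - A = {-8, -7, -5, -3, -2, -1, 0, 1, 2, 3, 5, 7, 8}


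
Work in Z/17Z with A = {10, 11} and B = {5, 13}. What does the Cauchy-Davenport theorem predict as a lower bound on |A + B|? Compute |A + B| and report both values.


Cauchy-Davenport: |A + B| ≥ min(p, |A| + |B| - 1) for A, B nonempty in Z/pZ.
|A| = 2, |B| = 2, p = 17.
CD lower bound = min(17, 2 + 2 - 1) = min(17, 3) = 3.
Compute A + B mod 17 directly:
a = 10: 10+5=15, 10+13=6
a = 11: 11+5=16, 11+13=7
A + B = {6, 7, 15, 16}, so |A + B| = 4.
Verify: 4 ≥ 3? Yes ✓.

CD lower bound = 3, actual |A + B| = 4.


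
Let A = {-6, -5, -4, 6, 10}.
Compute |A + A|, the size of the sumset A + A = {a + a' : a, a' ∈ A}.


A + A = {a + a' : a, a' ∈ A}; |A| = 5.
General bounds: 2|A| - 1 ≤ |A + A| ≤ |A|(|A|+1)/2, i.e. 9 ≤ |A + A| ≤ 15.
Lower bound 2|A|-1 is attained iff A is an arithmetic progression.
Enumerate sums a + a' for a ≤ a' (symmetric, so this suffices):
a = -6: -6+-6=-12, -6+-5=-11, -6+-4=-10, -6+6=0, -6+10=4
a = -5: -5+-5=-10, -5+-4=-9, -5+6=1, -5+10=5
a = -4: -4+-4=-8, -4+6=2, -4+10=6
a = 6: 6+6=12, 6+10=16
a = 10: 10+10=20
Distinct sums: {-12, -11, -10, -9, -8, 0, 1, 2, 4, 5, 6, 12, 16, 20}
|A + A| = 14

|A + A| = 14


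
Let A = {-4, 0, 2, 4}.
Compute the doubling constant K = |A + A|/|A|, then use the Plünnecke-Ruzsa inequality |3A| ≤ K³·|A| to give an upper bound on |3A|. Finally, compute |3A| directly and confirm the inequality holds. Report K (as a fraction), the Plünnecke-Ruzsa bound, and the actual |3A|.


|A| = 4.
Step 1: Compute A + A by enumerating all 16 pairs.
A + A = {-8, -4, -2, 0, 2, 4, 6, 8}, so |A + A| = 8.
Step 2: Doubling constant K = |A + A|/|A| = 8/4 = 8/4 ≈ 2.0000.
Step 3: Plünnecke-Ruzsa gives |3A| ≤ K³·|A| = (2.0000)³ · 4 ≈ 32.0000.
Step 4: Compute 3A = A + A + A directly by enumerating all triples (a,b,c) ∈ A³; |3A| = 12.
Step 5: Check 12 ≤ 32.0000? Yes ✓.

K = 8/4, Plünnecke-Ruzsa bound K³|A| ≈ 32.0000, |3A| = 12, inequality holds.


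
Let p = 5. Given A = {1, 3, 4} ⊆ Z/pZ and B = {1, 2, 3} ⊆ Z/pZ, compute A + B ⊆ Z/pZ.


Work in Z/5Z: reduce every sum a + b modulo 5.
Enumerate all 9 pairs:
a = 1: 1+1=2, 1+2=3, 1+3=4
a = 3: 3+1=4, 3+2=0, 3+3=1
a = 4: 4+1=0, 4+2=1, 4+3=2
Distinct residues collected: {0, 1, 2, 3, 4}
|A + B| = 5 (out of 5 total residues).

A + B = {0, 1, 2, 3, 4}


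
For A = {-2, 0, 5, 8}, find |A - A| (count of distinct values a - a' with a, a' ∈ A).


A - A = {a - a' : a, a' ∈ A}; |A| = 4.
Bounds: 2|A|-1 ≤ |A - A| ≤ |A|² - |A| + 1, i.e. 7 ≤ |A - A| ≤ 13.
Note: 0 ∈ A - A always (from a - a). The set is symmetric: if d ∈ A - A then -d ∈ A - A.
Enumerate nonzero differences d = a - a' with a > a' (then include -d):
Positive differences: {2, 3, 5, 7, 8, 10}
Full difference set: {0} ∪ (positive diffs) ∪ (negative diffs).
|A - A| = 1 + 2·6 = 13 (matches direct enumeration: 13).

|A - A| = 13


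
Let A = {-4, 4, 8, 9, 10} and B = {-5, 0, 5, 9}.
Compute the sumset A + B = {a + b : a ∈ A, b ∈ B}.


A + B = {a + b : a ∈ A, b ∈ B}.
Enumerate all |A|·|B| = 5·4 = 20 pairs (a, b) and collect distinct sums.
a = -4: -4+-5=-9, -4+0=-4, -4+5=1, -4+9=5
a = 4: 4+-5=-1, 4+0=4, 4+5=9, 4+9=13
a = 8: 8+-5=3, 8+0=8, 8+5=13, 8+9=17
a = 9: 9+-5=4, 9+0=9, 9+5=14, 9+9=18
a = 10: 10+-5=5, 10+0=10, 10+5=15, 10+9=19
Collecting distinct sums: A + B = {-9, -4, -1, 1, 3, 4, 5, 8, 9, 10, 13, 14, 15, 17, 18, 19}
|A + B| = 16

A + B = {-9, -4, -1, 1, 3, 4, 5, 8, 9, 10, 13, 14, 15, 17, 18, 19}


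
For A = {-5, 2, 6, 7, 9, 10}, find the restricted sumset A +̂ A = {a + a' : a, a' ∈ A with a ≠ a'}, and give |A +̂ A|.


Restricted sumset: A +̂ A = {a + a' : a ∈ A, a' ∈ A, a ≠ a'}.
Equivalently, take A + A and drop any sum 2a that is achievable ONLY as a + a for a ∈ A (i.e. sums representable only with equal summands).
Enumerate pairs (a, a') with a < a' (symmetric, so each unordered pair gives one sum; this covers all a ≠ a'):
  -5 + 2 = -3
  -5 + 6 = 1
  -5 + 7 = 2
  -5 + 9 = 4
  -5 + 10 = 5
  2 + 6 = 8
  2 + 7 = 9
  2 + 9 = 11
  2 + 10 = 12
  6 + 7 = 13
  6 + 9 = 15
  6 + 10 = 16
  7 + 9 = 16
  7 + 10 = 17
  9 + 10 = 19
Collected distinct sums: {-3, 1, 2, 4, 5, 8, 9, 11, 12, 13, 15, 16, 17, 19}
|A +̂ A| = 14
(Reference bound: |A +̂ A| ≥ 2|A| - 3 for |A| ≥ 2, with |A| = 6 giving ≥ 9.)

|A +̂ A| = 14


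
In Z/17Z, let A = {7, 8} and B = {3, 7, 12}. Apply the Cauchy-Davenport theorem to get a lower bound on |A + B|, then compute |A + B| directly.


Cauchy-Davenport: |A + B| ≥ min(p, |A| + |B| - 1) for A, B nonempty in Z/pZ.
|A| = 2, |B| = 3, p = 17.
CD lower bound = min(17, 2 + 3 - 1) = min(17, 4) = 4.
Compute A + B mod 17 directly:
a = 7: 7+3=10, 7+7=14, 7+12=2
a = 8: 8+3=11, 8+7=15, 8+12=3
A + B = {2, 3, 10, 11, 14, 15}, so |A + B| = 6.
Verify: 6 ≥ 4? Yes ✓.

CD lower bound = 4, actual |A + B| = 6.


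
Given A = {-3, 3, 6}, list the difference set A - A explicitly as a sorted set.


A - A = {a - a' : a, a' ∈ A}.
Compute a - a' for each ordered pair (a, a'):
a = -3: -3--3=0, -3-3=-6, -3-6=-9
a = 3: 3--3=6, 3-3=0, 3-6=-3
a = 6: 6--3=9, 6-3=3, 6-6=0
Collecting distinct values (and noting 0 appears from a-a):
A - A = {-9, -6, -3, 0, 3, 6, 9}
|A - A| = 7

A - A = {-9, -6, -3, 0, 3, 6, 9}


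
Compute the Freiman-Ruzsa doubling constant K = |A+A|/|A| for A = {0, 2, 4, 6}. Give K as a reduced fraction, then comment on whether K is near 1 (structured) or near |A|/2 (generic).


|A| = 4.
Compute A + A by enumerating all 16 pairs.
A + A = {0, 2, 4, 6, 8, 10, 12}, so |A + A| = 7.
K = |A + A| / |A| = 7/4 (already in lowest terms) ≈ 1.7500.
Reference: AP of size 4 gives K = 7/4 ≈ 1.7500; a fully generic set of size 4 gives K ≈ 2.5000.

|A| = 4, |A + A| = 7, K = 7/4.


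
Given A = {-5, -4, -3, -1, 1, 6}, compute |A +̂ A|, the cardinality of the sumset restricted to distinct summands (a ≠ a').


Restricted sumset: A +̂ A = {a + a' : a ∈ A, a' ∈ A, a ≠ a'}.
Equivalently, take A + A and drop any sum 2a that is achievable ONLY as a + a for a ∈ A (i.e. sums representable only with equal summands).
Enumerate pairs (a, a') with a < a' (symmetric, so each unordered pair gives one sum; this covers all a ≠ a'):
  -5 + -4 = -9
  -5 + -3 = -8
  -5 + -1 = -6
  -5 + 1 = -4
  -5 + 6 = 1
  -4 + -3 = -7
  -4 + -1 = -5
  -4 + 1 = -3
  -4 + 6 = 2
  -3 + -1 = -4
  -3 + 1 = -2
  -3 + 6 = 3
  -1 + 1 = 0
  -1 + 6 = 5
  1 + 6 = 7
Collected distinct sums: {-9, -8, -7, -6, -5, -4, -3, -2, 0, 1, 2, 3, 5, 7}
|A +̂ A| = 14
(Reference bound: |A +̂ A| ≥ 2|A| - 3 for |A| ≥ 2, with |A| = 6 giving ≥ 9.)

|A +̂ A| = 14


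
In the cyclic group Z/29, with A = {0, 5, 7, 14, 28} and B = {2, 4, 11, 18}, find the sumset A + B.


Work in Z/29Z: reduce every sum a + b modulo 29.
Enumerate all 20 pairs:
a = 0: 0+2=2, 0+4=4, 0+11=11, 0+18=18
a = 5: 5+2=7, 5+4=9, 5+11=16, 5+18=23
a = 7: 7+2=9, 7+4=11, 7+11=18, 7+18=25
a = 14: 14+2=16, 14+4=18, 14+11=25, 14+18=3
a = 28: 28+2=1, 28+4=3, 28+11=10, 28+18=17
Distinct residues collected: {1, 2, 3, 4, 7, 9, 10, 11, 16, 17, 18, 23, 25}
|A + B| = 13 (out of 29 total residues).

A + B = {1, 2, 3, 4, 7, 9, 10, 11, 16, 17, 18, 23, 25}


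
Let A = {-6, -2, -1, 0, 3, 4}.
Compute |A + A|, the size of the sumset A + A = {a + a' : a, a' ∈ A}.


A + A = {a + a' : a, a' ∈ A}; |A| = 6.
General bounds: 2|A| - 1 ≤ |A + A| ≤ |A|(|A|+1)/2, i.e. 11 ≤ |A + A| ≤ 21.
Lower bound 2|A|-1 is attained iff A is an arithmetic progression.
Enumerate sums a + a' for a ≤ a' (symmetric, so this suffices):
a = -6: -6+-6=-12, -6+-2=-8, -6+-1=-7, -6+0=-6, -6+3=-3, -6+4=-2
a = -2: -2+-2=-4, -2+-1=-3, -2+0=-2, -2+3=1, -2+4=2
a = -1: -1+-1=-2, -1+0=-1, -1+3=2, -1+4=3
a = 0: 0+0=0, 0+3=3, 0+4=4
a = 3: 3+3=6, 3+4=7
a = 4: 4+4=8
Distinct sums: {-12, -8, -7, -6, -4, -3, -2, -1, 0, 1, 2, 3, 4, 6, 7, 8}
|A + A| = 16

|A + A| = 16


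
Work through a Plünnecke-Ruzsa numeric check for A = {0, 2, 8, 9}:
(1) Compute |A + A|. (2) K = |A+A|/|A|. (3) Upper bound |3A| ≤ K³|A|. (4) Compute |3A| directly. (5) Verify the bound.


|A| = 4.
Step 1: Compute A + A by enumerating all 16 pairs.
A + A = {0, 2, 4, 8, 9, 10, 11, 16, 17, 18}, so |A + A| = 10.
Step 2: Doubling constant K = |A + A|/|A| = 10/4 = 10/4 ≈ 2.5000.
Step 3: Plünnecke-Ruzsa gives |3A| ≤ K³·|A| = (2.5000)³ · 4 ≈ 62.5000.
Step 4: Compute 3A = A + A + A directly by enumerating all triples (a,b,c) ∈ A³; |3A| = 19.
Step 5: Check 19 ≤ 62.5000? Yes ✓.

K = 10/4, Plünnecke-Ruzsa bound K³|A| ≈ 62.5000, |3A| = 19, inequality holds.


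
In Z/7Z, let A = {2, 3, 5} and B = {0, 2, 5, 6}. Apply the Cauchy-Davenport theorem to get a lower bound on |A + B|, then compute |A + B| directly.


Cauchy-Davenport: |A + B| ≥ min(p, |A| + |B| - 1) for A, B nonempty in Z/pZ.
|A| = 3, |B| = 4, p = 7.
CD lower bound = min(7, 3 + 4 - 1) = min(7, 6) = 6.
Compute A + B mod 7 directly:
a = 2: 2+0=2, 2+2=4, 2+5=0, 2+6=1
a = 3: 3+0=3, 3+2=5, 3+5=1, 3+6=2
a = 5: 5+0=5, 5+2=0, 5+5=3, 5+6=4
A + B = {0, 1, 2, 3, 4, 5}, so |A + B| = 6.
Verify: 6 ≥ 6? Yes ✓.

CD lower bound = 6, actual |A + B| = 6.


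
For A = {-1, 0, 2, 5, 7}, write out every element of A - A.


A - A = {a - a' : a, a' ∈ A}.
Compute a - a' for each ordered pair (a, a'):
a = -1: -1--1=0, -1-0=-1, -1-2=-3, -1-5=-6, -1-7=-8
a = 0: 0--1=1, 0-0=0, 0-2=-2, 0-5=-5, 0-7=-7
a = 2: 2--1=3, 2-0=2, 2-2=0, 2-5=-3, 2-7=-5
a = 5: 5--1=6, 5-0=5, 5-2=3, 5-5=0, 5-7=-2
a = 7: 7--1=8, 7-0=7, 7-2=5, 7-5=2, 7-7=0
Collecting distinct values (and noting 0 appears from a-a):
A - A = {-8, -7, -6, -5, -3, -2, -1, 0, 1, 2, 3, 5, 6, 7, 8}
|A - A| = 15

A - A = {-8, -7, -6, -5, -3, -2, -1, 0, 1, 2, 3, 5, 6, 7, 8}


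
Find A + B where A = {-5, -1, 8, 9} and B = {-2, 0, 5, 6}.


A + B = {a + b : a ∈ A, b ∈ B}.
Enumerate all |A|·|B| = 4·4 = 16 pairs (a, b) and collect distinct sums.
a = -5: -5+-2=-7, -5+0=-5, -5+5=0, -5+6=1
a = -1: -1+-2=-3, -1+0=-1, -1+5=4, -1+6=5
a = 8: 8+-2=6, 8+0=8, 8+5=13, 8+6=14
a = 9: 9+-2=7, 9+0=9, 9+5=14, 9+6=15
Collecting distinct sums: A + B = {-7, -5, -3, -1, 0, 1, 4, 5, 6, 7, 8, 9, 13, 14, 15}
|A + B| = 15

A + B = {-7, -5, -3, -1, 0, 1, 4, 5, 6, 7, 8, 9, 13, 14, 15}


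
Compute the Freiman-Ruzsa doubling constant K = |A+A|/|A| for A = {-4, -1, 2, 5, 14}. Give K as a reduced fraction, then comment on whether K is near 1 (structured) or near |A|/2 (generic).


|A| = 5.
Compute A + A by enumerating all 25 pairs.
A + A = {-8, -5, -2, 1, 4, 7, 10, 13, 16, 19, 28}, so |A + A| = 11.
K = |A + A| / |A| = 11/5 (already in lowest terms) ≈ 2.2000.
Reference: AP of size 5 gives K = 9/5 ≈ 1.8000; a fully generic set of size 5 gives K ≈ 3.0000.

|A| = 5, |A + A| = 11, K = 11/5.


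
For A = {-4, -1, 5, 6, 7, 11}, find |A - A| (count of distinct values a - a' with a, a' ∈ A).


A - A = {a - a' : a, a' ∈ A}; |A| = 6.
Bounds: 2|A|-1 ≤ |A - A| ≤ |A|² - |A| + 1, i.e. 11 ≤ |A - A| ≤ 31.
Note: 0 ∈ A - A always (from a - a). The set is symmetric: if d ∈ A - A then -d ∈ A - A.
Enumerate nonzero differences d = a - a' with a > a' (then include -d):
Positive differences: {1, 2, 3, 4, 5, 6, 7, 8, 9, 10, 11, 12, 15}
Full difference set: {0} ∪ (positive diffs) ∪ (negative diffs).
|A - A| = 1 + 2·13 = 27 (matches direct enumeration: 27).

|A - A| = 27


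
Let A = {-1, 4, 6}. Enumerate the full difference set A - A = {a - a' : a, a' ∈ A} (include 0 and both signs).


A - A = {a - a' : a, a' ∈ A}.
Compute a - a' for each ordered pair (a, a'):
a = -1: -1--1=0, -1-4=-5, -1-6=-7
a = 4: 4--1=5, 4-4=0, 4-6=-2
a = 6: 6--1=7, 6-4=2, 6-6=0
Collecting distinct values (and noting 0 appears from a-a):
A - A = {-7, -5, -2, 0, 2, 5, 7}
|A - A| = 7

A - A = {-7, -5, -2, 0, 2, 5, 7}


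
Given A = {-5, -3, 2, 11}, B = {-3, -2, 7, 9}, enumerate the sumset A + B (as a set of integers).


A + B = {a + b : a ∈ A, b ∈ B}.
Enumerate all |A|·|B| = 4·4 = 16 pairs (a, b) and collect distinct sums.
a = -5: -5+-3=-8, -5+-2=-7, -5+7=2, -5+9=4
a = -3: -3+-3=-6, -3+-2=-5, -3+7=4, -3+9=6
a = 2: 2+-3=-1, 2+-2=0, 2+7=9, 2+9=11
a = 11: 11+-3=8, 11+-2=9, 11+7=18, 11+9=20
Collecting distinct sums: A + B = {-8, -7, -6, -5, -1, 0, 2, 4, 6, 8, 9, 11, 18, 20}
|A + B| = 14

A + B = {-8, -7, -6, -5, -1, 0, 2, 4, 6, 8, 9, 11, 18, 20}


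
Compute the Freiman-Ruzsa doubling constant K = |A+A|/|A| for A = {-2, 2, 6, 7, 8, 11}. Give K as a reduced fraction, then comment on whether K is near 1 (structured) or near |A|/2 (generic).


|A| = 6.
Compute A + A by enumerating all 36 pairs.
A + A = {-4, 0, 4, 5, 6, 8, 9, 10, 12, 13, 14, 15, 16, 17, 18, 19, 22}, so |A + A| = 17.
K = |A + A| / |A| = 17/6 (already in lowest terms) ≈ 2.8333.
Reference: AP of size 6 gives K = 11/6 ≈ 1.8333; a fully generic set of size 6 gives K ≈ 3.5000.

|A| = 6, |A + A| = 17, K = 17/6.


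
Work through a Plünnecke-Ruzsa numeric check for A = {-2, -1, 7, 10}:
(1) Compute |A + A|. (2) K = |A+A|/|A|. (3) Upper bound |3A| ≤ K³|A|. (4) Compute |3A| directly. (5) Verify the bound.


|A| = 4.
Step 1: Compute A + A by enumerating all 16 pairs.
A + A = {-4, -3, -2, 5, 6, 8, 9, 14, 17, 20}, so |A + A| = 10.
Step 2: Doubling constant K = |A + A|/|A| = 10/4 = 10/4 ≈ 2.5000.
Step 3: Plünnecke-Ruzsa gives |3A| ≤ K³·|A| = (2.5000)³ · 4 ≈ 62.5000.
Step 4: Compute 3A = A + A + A directly by enumerating all triples (a,b,c) ∈ A³; |3A| = 20.
Step 5: Check 20 ≤ 62.5000? Yes ✓.

K = 10/4, Plünnecke-Ruzsa bound K³|A| ≈ 62.5000, |3A| = 20, inequality holds.


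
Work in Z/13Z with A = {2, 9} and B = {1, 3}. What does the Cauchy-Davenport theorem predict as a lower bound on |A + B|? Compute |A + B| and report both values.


Cauchy-Davenport: |A + B| ≥ min(p, |A| + |B| - 1) for A, B nonempty in Z/pZ.
|A| = 2, |B| = 2, p = 13.
CD lower bound = min(13, 2 + 2 - 1) = min(13, 3) = 3.
Compute A + B mod 13 directly:
a = 2: 2+1=3, 2+3=5
a = 9: 9+1=10, 9+3=12
A + B = {3, 5, 10, 12}, so |A + B| = 4.
Verify: 4 ≥ 3? Yes ✓.

CD lower bound = 3, actual |A + B| = 4.
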